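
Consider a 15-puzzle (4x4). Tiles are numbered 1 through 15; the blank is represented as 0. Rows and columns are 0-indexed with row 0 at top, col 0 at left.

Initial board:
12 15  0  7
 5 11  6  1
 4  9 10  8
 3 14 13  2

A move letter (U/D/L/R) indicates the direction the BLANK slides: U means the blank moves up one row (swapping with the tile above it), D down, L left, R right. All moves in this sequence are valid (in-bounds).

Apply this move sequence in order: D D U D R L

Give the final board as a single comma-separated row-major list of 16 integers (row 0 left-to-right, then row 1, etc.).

Answer: 12, 15, 6, 7, 5, 11, 10, 1, 4, 9, 0, 8, 3, 14, 13, 2

Derivation:
After move 1 (D):
12 15  6  7
 5 11  0  1
 4  9 10  8
 3 14 13  2

After move 2 (D):
12 15  6  7
 5 11 10  1
 4  9  0  8
 3 14 13  2

After move 3 (U):
12 15  6  7
 5 11  0  1
 4  9 10  8
 3 14 13  2

After move 4 (D):
12 15  6  7
 5 11 10  1
 4  9  0  8
 3 14 13  2

After move 5 (R):
12 15  6  7
 5 11 10  1
 4  9  8  0
 3 14 13  2

After move 6 (L):
12 15  6  7
 5 11 10  1
 4  9  0  8
 3 14 13  2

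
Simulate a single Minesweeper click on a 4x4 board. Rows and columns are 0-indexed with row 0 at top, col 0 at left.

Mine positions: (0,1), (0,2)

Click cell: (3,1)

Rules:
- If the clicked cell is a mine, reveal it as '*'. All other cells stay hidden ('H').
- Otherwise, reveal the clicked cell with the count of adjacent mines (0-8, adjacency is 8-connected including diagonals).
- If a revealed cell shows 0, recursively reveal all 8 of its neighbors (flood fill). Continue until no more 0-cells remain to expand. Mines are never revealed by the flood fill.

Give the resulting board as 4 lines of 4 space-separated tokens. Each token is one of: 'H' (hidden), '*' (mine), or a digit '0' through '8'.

H H H H
1 2 2 1
0 0 0 0
0 0 0 0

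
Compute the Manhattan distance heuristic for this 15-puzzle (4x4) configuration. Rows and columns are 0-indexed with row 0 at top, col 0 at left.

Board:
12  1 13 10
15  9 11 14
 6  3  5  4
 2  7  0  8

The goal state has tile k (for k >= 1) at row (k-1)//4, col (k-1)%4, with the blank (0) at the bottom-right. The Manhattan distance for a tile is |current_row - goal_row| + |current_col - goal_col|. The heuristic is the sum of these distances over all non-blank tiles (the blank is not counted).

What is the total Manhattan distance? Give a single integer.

Answer: 45

Derivation:
Tile 12: at (0,0), goal (2,3), distance |0-2|+|0-3| = 5
Tile 1: at (0,1), goal (0,0), distance |0-0|+|1-0| = 1
Tile 13: at (0,2), goal (3,0), distance |0-3|+|2-0| = 5
Tile 10: at (0,3), goal (2,1), distance |0-2|+|3-1| = 4
Tile 15: at (1,0), goal (3,2), distance |1-3|+|0-2| = 4
Tile 9: at (1,1), goal (2,0), distance |1-2|+|1-0| = 2
Tile 11: at (1,2), goal (2,2), distance |1-2|+|2-2| = 1
Tile 14: at (1,3), goal (3,1), distance |1-3|+|3-1| = 4
Tile 6: at (2,0), goal (1,1), distance |2-1|+|0-1| = 2
Tile 3: at (2,1), goal (0,2), distance |2-0|+|1-2| = 3
Tile 5: at (2,2), goal (1,0), distance |2-1|+|2-0| = 3
Tile 4: at (2,3), goal (0,3), distance |2-0|+|3-3| = 2
Tile 2: at (3,0), goal (0,1), distance |3-0|+|0-1| = 4
Tile 7: at (3,1), goal (1,2), distance |3-1|+|1-2| = 3
Tile 8: at (3,3), goal (1,3), distance |3-1|+|3-3| = 2
Sum: 5 + 1 + 5 + 4 + 4 + 2 + 1 + 4 + 2 + 3 + 3 + 2 + 4 + 3 + 2 = 45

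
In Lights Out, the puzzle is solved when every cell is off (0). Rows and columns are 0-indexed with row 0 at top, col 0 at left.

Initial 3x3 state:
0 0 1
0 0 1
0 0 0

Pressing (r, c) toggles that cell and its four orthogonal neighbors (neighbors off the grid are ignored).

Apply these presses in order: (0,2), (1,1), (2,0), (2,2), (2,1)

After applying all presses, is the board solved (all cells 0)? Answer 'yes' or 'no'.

Answer: yes

Derivation:
After press 1 at (0,2):
0 1 0
0 0 0
0 0 0

After press 2 at (1,1):
0 0 0
1 1 1
0 1 0

After press 3 at (2,0):
0 0 0
0 1 1
1 0 0

After press 4 at (2,2):
0 0 0
0 1 0
1 1 1

After press 5 at (2,1):
0 0 0
0 0 0
0 0 0

Lights still on: 0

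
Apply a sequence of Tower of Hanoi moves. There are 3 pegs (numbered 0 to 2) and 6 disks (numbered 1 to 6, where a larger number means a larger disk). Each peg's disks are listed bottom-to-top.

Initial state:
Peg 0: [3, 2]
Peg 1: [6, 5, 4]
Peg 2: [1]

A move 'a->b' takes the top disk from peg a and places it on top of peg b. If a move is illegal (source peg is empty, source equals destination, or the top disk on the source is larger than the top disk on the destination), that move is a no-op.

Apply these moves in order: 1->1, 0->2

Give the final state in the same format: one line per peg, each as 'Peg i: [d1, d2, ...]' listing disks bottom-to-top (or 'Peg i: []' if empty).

Answer: Peg 0: [3, 2]
Peg 1: [6, 5, 4]
Peg 2: [1]

Derivation:
After move 1 (1->1):
Peg 0: [3, 2]
Peg 1: [6, 5, 4]
Peg 2: [1]

After move 2 (0->2):
Peg 0: [3, 2]
Peg 1: [6, 5, 4]
Peg 2: [1]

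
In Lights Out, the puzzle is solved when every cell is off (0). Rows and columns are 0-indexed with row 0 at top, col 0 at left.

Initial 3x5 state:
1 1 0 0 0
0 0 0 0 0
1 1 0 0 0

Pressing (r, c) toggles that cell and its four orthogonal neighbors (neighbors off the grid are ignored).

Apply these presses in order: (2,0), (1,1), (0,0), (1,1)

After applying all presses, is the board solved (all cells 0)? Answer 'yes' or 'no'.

After press 1 at (2,0):
1 1 0 0 0
1 0 0 0 0
0 0 0 0 0

After press 2 at (1,1):
1 0 0 0 0
0 1 1 0 0
0 1 0 0 0

After press 3 at (0,0):
0 1 0 0 0
1 1 1 0 0
0 1 0 0 0

After press 4 at (1,1):
0 0 0 0 0
0 0 0 0 0
0 0 0 0 0

Lights still on: 0

Answer: yes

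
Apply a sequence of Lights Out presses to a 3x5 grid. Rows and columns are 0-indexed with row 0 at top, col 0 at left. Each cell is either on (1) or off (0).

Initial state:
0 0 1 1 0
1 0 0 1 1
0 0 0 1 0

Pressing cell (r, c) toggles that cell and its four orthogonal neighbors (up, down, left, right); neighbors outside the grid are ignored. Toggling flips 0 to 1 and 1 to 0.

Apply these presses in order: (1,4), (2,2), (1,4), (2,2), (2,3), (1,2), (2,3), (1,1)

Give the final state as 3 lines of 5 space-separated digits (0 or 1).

Answer: 0 1 0 1 0
0 0 0 0 1
0 1 1 1 0

Derivation:
After press 1 at (1,4):
0 0 1 1 1
1 0 0 0 0
0 0 0 1 1

After press 2 at (2,2):
0 0 1 1 1
1 0 1 0 0
0 1 1 0 1

After press 3 at (1,4):
0 0 1 1 0
1 0 1 1 1
0 1 1 0 0

After press 4 at (2,2):
0 0 1 1 0
1 0 0 1 1
0 0 0 1 0

After press 5 at (2,3):
0 0 1 1 0
1 0 0 0 1
0 0 1 0 1

After press 6 at (1,2):
0 0 0 1 0
1 1 1 1 1
0 0 0 0 1

After press 7 at (2,3):
0 0 0 1 0
1 1 1 0 1
0 0 1 1 0

After press 8 at (1,1):
0 1 0 1 0
0 0 0 0 1
0 1 1 1 0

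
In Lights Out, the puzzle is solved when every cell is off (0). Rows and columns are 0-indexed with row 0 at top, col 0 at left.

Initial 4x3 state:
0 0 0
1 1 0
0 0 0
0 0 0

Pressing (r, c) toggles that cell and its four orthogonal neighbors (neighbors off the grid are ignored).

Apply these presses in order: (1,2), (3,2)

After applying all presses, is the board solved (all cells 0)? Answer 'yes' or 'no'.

Answer: no

Derivation:
After press 1 at (1,2):
0 0 1
1 0 1
0 0 1
0 0 0

After press 2 at (3,2):
0 0 1
1 0 1
0 0 0
0 1 1

Lights still on: 5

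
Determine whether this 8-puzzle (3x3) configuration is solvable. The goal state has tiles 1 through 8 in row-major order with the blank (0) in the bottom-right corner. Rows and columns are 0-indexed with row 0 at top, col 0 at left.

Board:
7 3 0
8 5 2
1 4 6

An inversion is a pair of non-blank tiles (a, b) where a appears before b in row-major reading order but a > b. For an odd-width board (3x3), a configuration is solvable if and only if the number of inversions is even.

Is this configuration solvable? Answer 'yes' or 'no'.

Inversions (pairs i<j in row-major order where tile[i] > tile[j] > 0): 17
17 is odd, so the puzzle is not solvable.

Answer: no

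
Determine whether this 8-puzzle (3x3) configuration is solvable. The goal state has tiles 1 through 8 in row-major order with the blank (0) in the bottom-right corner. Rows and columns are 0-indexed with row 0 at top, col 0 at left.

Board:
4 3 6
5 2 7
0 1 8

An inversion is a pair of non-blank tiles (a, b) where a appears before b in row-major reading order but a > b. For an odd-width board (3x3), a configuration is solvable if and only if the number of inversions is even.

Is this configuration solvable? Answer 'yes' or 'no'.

Answer: yes

Derivation:
Inversions (pairs i<j in row-major order where tile[i] > tile[j] > 0): 12
12 is even, so the puzzle is solvable.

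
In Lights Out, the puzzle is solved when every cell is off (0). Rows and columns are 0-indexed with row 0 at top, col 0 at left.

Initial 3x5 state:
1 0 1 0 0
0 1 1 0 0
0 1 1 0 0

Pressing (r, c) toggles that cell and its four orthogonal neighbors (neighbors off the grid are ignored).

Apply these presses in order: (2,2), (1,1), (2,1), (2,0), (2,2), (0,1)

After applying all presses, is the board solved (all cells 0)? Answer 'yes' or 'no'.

After press 1 at (2,2):
1 0 1 0 0
0 1 0 0 0
0 0 0 1 0

After press 2 at (1,1):
1 1 1 0 0
1 0 1 0 0
0 1 0 1 0

After press 3 at (2,1):
1 1 1 0 0
1 1 1 0 0
1 0 1 1 0

After press 4 at (2,0):
1 1 1 0 0
0 1 1 0 0
0 1 1 1 0

After press 5 at (2,2):
1 1 1 0 0
0 1 0 0 0
0 0 0 0 0

After press 6 at (0,1):
0 0 0 0 0
0 0 0 0 0
0 0 0 0 0

Lights still on: 0

Answer: yes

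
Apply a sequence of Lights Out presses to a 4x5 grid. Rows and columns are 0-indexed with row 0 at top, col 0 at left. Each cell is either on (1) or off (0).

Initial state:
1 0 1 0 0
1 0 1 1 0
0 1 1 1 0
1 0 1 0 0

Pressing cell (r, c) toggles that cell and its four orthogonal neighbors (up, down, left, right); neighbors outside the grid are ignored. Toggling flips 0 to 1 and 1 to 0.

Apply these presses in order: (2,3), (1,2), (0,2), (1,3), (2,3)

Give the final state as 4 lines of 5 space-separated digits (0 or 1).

After press 1 at (2,3):
1 0 1 0 0
1 0 1 0 0
0 1 0 0 1
1 0 1 1 0

After press 2 at (1,2):
1 0 0 0 0
1 1 0 1 0
0 1 1 0 1
1 0 1 1 0

After press 3 at (0,2):
1 1 1 1 0
1 1 1 1 0
0 1 1 0 1
1 0 1 1 0

After press 4 at (1,3):
1 1 1 0 0
1 1 0 0 1
0 1 1 1 1
1 0 1 1 0

After press 5 at (2,3):
1 1 1 0 0
1 1 0 1 1
0 1 0 0 0
1 0 1 0 0

Answer: 1 1 1 0 0
1 1 0 1 1
0 1 0 0 0
1 0 1 0 0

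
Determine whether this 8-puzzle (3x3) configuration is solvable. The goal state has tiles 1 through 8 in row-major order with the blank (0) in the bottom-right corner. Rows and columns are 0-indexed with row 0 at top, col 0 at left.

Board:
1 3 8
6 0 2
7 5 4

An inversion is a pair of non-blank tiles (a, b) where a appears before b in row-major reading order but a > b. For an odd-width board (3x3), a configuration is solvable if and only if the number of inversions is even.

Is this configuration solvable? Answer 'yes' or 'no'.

Answer: yes

Derivation:
Inversions (pairs i<j in row-major order where tile[i] > tile[j] > 0): 12
12 is even, so the puzzle is solvable.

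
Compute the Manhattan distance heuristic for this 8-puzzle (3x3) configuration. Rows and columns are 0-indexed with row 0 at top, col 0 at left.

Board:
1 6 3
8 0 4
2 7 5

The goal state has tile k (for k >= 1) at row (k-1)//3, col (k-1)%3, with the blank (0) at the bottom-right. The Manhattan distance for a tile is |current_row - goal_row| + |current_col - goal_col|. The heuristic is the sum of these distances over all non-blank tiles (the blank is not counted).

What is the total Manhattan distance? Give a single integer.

Answer: 12

Derivation:
Tile 1: at (0,0), goal (0,0), distance |0-0|+|0-0| = 0
Tile 6: at (0,1), goal (1,2), distance |0-1|+|1-2| = 2
Tile 3: at (0,2), goal (0,2), distance |0-0|+|2-2| = 0
Tile 8: at (1,0), goal (2,1), distance |1-2|+|0-1| = 2
Tile 4: at (1,2), goal (1,0), distance |1-1|+|2-0| = 2
Tile 2: at (2,0), goal (0,1), distance |2-0|+|0-1| = 3
Tile 7: at (2,1), goal (2,0), distance |2-2|+|1-0| = 1
Tile 5: at (2,2), goal (1,1), distance |2-1|+|2-1| = 2
Sum: 0 + 2 + 0 + 2 + 2 + 3 + 1 + 2 = 12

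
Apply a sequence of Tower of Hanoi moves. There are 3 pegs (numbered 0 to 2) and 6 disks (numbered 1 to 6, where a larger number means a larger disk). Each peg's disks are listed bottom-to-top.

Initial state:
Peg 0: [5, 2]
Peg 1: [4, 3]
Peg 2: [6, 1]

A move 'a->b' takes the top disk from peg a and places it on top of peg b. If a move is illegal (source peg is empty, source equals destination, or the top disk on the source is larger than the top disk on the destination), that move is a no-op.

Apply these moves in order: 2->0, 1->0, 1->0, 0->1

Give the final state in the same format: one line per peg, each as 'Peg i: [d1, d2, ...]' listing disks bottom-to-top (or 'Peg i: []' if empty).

Answer: Peg 0: [5, 2]
Peg 1: [4, 3, 1]
Peg 2: [6]

Derivation:
After move 1 (2->0):
Peg 0: [5, 2, 1]
Peg 1: [4, 3]
Peg 2: [6]

After move 2 (1->0):
Peg 0: [5, 2, 1]
Peg 1: [4, 3]
Peg 2: [6]

After move 3 (1->0):
Peg 0: [5, 2, 1]
Peg 1: [4, 3]
Peg 2: [6]

After move 4 (0->1):
Peg 0: [5, 2]
Peg 1: [4, 3, 1]
Peg 2: [6]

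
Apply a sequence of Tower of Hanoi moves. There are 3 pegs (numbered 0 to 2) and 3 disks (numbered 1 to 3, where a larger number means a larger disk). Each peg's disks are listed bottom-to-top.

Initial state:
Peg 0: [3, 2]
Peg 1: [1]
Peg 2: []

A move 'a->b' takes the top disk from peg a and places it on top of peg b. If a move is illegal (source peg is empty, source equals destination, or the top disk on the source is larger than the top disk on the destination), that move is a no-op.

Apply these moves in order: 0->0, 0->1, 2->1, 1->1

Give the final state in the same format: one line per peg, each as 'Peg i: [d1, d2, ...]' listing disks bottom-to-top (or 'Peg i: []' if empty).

After move 1 (0->0):
Peg 0: [3, 2]
Peg 1: [1]
Peg 2: []

After move 2 (0->1):
Peg 0: [3, 2]
Peg 1: [1]
Peg 2: []

After move 3 (2->1):
Peg 0: [3, 2]
Peg 1: [1]
Peg 2: []

After move 4 (1->1):
Peg 0: [3, 2]
Peg 1: [1]
Peg 2: []

Answer: Peg 0: [3, 2]
Peg 1: [1]
Peg 2: []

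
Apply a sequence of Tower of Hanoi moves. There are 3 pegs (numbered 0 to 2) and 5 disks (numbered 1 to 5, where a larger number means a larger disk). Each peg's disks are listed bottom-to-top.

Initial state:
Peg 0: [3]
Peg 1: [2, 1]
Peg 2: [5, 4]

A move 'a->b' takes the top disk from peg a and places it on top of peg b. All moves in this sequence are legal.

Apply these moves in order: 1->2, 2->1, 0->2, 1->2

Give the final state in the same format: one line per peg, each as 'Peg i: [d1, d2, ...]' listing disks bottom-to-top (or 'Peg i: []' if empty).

Answer: Peg 0: []
Peg 1: [2]
Peg 2: [5, 4, 3, 1]

Derivation:
After move 1 (1->2):
Peg 0: [3]
Peg 1: [2]
Peg 2: [5, 4, 1]

After move 2 (2->1):
Peg 0: [3]
Peg 1: [2, 1]
Peg 2: [5, 4]

After move 3 (0->2):
Peg 0: []
Peg 1: [2, 1]
Peg 2: [5, 4, 3]

After move 4 (1->2):
Peg 0: []
Peg 1: [2]
Peg 2: [5, 4, 3, 1]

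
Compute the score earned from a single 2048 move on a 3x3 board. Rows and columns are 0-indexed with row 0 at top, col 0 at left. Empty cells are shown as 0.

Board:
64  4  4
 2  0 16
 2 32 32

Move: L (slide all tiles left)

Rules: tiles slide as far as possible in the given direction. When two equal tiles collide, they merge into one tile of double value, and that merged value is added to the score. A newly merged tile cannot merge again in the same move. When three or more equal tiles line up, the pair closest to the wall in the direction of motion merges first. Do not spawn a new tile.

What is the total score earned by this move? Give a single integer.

Answer: 72

Derivation:
Slide left:
row 0: [64, 4, 4] -> [64, 8, 0]  score +8 (running 8)
row 1: [2, 0, 16] -> [2, 16, 0]  score +0 (running 8)
row 2: [2, 32, 32] -> [2, 64, 0]  score +64 (running 72)
Board after move:
64  8  0
 2 16  0
 2 64  0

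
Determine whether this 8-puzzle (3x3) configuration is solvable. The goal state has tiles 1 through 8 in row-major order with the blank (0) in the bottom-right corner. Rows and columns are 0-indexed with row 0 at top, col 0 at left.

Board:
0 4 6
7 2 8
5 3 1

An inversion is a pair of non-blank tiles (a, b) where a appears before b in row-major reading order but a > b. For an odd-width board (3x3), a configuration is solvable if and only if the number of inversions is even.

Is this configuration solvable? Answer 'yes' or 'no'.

Answer: yes

Derivation:
Inversions (pairs i<j in row-major order where tile[i] > tile[j] > 0): 18
18 is even, so the puzzle is solvable.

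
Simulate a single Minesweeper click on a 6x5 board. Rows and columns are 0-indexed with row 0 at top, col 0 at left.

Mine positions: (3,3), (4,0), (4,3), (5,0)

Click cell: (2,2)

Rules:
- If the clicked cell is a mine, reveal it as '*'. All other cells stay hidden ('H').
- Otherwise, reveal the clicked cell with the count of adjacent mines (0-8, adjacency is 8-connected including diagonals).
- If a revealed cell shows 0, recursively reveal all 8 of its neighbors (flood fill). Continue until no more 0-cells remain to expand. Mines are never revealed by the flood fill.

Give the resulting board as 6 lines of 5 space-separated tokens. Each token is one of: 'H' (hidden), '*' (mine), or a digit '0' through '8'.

H H H H H
H H H H H
H H 1 H H
H H H H H
H H H H H
H H H H H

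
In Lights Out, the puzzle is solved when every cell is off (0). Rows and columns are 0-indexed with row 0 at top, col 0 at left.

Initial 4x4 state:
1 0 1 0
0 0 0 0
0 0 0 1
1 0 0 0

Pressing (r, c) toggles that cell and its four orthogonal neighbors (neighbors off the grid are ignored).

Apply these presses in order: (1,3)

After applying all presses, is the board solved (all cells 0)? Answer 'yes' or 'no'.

After press 1 at (1,3):
1 0 1 1
0 0 1 1
0 0 0 0
1 0 0 0

Lights still on: 6

Answer: no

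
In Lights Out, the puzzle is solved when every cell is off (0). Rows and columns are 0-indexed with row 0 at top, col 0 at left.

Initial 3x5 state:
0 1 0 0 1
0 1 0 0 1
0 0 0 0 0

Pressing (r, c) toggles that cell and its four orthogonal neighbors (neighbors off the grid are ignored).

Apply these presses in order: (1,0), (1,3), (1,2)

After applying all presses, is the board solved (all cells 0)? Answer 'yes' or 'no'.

Answer: no

Derivation:
After press 1 at (1,0):
1 1 0 0 1
1 0 0 0 1
1 0 0 0 0

After press 2 at (1,3):
1 1 0 1 1
1 0 1 1 0
1 0 0 1 0

After press 3 at (1,2):
1 1 1 1 1
1 1 0 0 0
1 0 1 1 0

Lights still on: 10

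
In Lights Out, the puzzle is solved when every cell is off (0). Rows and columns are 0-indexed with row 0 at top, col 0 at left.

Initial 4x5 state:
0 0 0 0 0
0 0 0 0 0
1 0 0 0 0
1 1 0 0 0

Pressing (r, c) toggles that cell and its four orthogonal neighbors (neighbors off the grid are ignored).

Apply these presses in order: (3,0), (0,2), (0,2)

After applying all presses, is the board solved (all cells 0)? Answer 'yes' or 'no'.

Answer: yes

Derivation:
After press 1 at (3,0):
0 0 0 0 0
0 0 0 0 0
0 0 0 0 0
0 0 0 0 0

After press 2 at (0,2):
0 1 1 1 0
0 0 1 0 0
0 0 0 0 0
0 0 0 0 0

After press 3 at (0,2):
0 0 0 0 0
0 0 0 0 0
0 0 0 0 0
0 0 0 0 0

Lights still on: 0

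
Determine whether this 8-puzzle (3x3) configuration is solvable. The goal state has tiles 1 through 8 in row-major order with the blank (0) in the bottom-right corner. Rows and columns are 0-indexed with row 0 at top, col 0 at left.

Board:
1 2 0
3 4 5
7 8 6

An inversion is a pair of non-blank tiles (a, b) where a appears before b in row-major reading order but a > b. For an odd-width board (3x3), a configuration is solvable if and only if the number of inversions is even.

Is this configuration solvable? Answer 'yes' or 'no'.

Inversions (pairs i<j in row-major order where tile[i] > tile[j] > 0): 2
2 is even, so the puzzle is solvable.

Answer: yes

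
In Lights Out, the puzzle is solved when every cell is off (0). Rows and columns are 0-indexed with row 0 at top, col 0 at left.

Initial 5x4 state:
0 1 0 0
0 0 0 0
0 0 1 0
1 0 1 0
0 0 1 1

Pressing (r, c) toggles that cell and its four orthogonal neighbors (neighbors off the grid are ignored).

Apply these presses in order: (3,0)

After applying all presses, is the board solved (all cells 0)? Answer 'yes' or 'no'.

Answer: no

Derivation:
After press 1 at (3,0):
0 1 0 0
0 0 0 0
1 0 1 0
0 1 1 0
1 0 1 1

Lights still on: 8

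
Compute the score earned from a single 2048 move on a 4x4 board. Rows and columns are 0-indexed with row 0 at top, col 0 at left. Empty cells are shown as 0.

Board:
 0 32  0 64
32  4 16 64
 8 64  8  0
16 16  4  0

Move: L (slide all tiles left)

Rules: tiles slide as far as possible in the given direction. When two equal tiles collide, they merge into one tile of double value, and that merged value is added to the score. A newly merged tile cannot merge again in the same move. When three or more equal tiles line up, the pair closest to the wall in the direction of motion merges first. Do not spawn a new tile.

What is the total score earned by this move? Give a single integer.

Answer: 32

Derivation:
Slide left:
row 0: [0, 32, 0, 64] -> [32, 64, 0, 0]  score +0 (running 0)
row 1: [32, 4, 16, 64] -> [32, 4, 16, 64]  score +0 (running 0)
row 2: [8, 64, 8, 0] -> [8, 64, 8, 0]  score +0 (running 0)
row 3: [16, 16, 4, 0] -> [32, 4, 0, 0]  score +32 (running 32)
Board after move:
32 64  0  0
32  4 16 64
 8 64  8  0
32  4  0  0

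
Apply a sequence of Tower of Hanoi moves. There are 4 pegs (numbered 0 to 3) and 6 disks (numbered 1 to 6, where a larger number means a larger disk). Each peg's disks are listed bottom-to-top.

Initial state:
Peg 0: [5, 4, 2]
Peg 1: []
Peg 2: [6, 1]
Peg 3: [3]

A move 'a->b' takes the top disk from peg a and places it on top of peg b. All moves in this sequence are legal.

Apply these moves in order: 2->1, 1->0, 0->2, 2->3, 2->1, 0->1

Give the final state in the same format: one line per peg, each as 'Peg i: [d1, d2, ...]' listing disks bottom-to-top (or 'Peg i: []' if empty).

Answer: Peg 0: [5, 4]
Peg 1: [6, 2]
Peg 2: []
Peg 3: [3, 1]

Derivation:
After move 1 (2->1):
Peg 0: [5, 4, 2]
Peg 1: [1]
Peg 2: [6]
Peg 3: [3]

After move 2 (1->0):
Peg 0: [5, 4, 2, 1]
Peg 1: []
Peg 2: [6]
Peg 3: [3]

After move 3 (0->2):
Peg 0: [5, 4, 2]
Peg 1: []
Peg 2: [6, 1]
Peg 3: [3]

After move 4 (2->3):
Peg 0: [5, 4, 2]
Peg 1: []
Peg 2: [6]
Peg 3: [3, 1]

After move 5 (2->1):
Peg 0: [5, 4, 2]
Peg 1: [6]
Peg 2: []
Peg 3: [3, 1]

After move 6 (0->1):
Peg 0: [5, 4]
Peg 1: [6, 2]
Peg 2: []
Peg 3: [3, 1]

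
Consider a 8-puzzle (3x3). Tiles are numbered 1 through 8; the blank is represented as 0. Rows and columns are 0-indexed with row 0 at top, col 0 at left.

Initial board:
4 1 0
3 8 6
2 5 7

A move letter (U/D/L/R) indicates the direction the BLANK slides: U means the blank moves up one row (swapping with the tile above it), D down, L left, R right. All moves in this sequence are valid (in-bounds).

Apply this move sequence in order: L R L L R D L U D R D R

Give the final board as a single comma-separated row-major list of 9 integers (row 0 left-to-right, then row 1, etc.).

Answer: 4, 8, 1, 3, 5, 6, 2, 7, 0

Derivation:
After move 1 (L):
4 0 1
3 8 6
2 5 7

After move 2 (R):
4 1 0
3 8 6
2 5 7

After move 3 (L):
4 0 1
3 8 6
2 5 7

After move 4 (L):
0 4 1
3 8 6
2 5 7

After move 5 (R):
4 0 1
3 8 6
2 5 7

After move 6 (D):
4 8 1
3 0 6
2 5 7

After move 7 (L):
4 8 1
0 3 6
2 5 7

After move 8 (U):
0 8 1
4 3 6
2 5 7

After move 9 (D):
4 8 1
0 3 6
2 5 7

After move 10 (R):
4 8 1
3 0 6
2 5 7

After move 11 (D):
4 8 1
3 5 6
2 0 7

After move 12 (R):
4 8 1
3 5 6
2 7 0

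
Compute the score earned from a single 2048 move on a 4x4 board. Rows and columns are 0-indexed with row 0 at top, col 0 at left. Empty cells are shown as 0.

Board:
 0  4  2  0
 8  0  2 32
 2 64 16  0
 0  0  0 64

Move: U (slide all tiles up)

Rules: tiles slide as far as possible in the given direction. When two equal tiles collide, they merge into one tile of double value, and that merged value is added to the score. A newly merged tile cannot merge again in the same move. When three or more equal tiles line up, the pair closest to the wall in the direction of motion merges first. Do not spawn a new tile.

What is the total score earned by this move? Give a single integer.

Answer: 4

Derivation:
Slide up:
col 0: [0, 8, 2, 0] -> [8, 2, 0, 0]  score +0 (running 0)
col 1: [4, 0, 64, 0] -> [4, 64, 0, 0]  score +0 (running 0)
col 2: [2, 2, 16, 0] -> [4, 16, 0, 0]  score +4 (running 4)
col 3: [0, 32, 0, 64] -> [32, 64, 0, 0]  score +0 (running 4)
Board after move:
 8  4  4 32
 2 64 16 64
 0  0  0  0
 0  0  0  0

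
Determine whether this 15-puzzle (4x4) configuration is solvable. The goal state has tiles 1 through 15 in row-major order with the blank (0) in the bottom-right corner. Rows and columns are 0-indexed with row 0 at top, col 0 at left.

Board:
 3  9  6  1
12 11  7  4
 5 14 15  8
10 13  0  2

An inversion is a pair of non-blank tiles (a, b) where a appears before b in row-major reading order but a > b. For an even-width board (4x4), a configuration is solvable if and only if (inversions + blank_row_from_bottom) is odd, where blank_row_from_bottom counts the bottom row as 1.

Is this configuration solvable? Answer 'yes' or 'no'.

Answer: yes

Derivation:
Inversions: 42
Blank is in row 3 (0-indexed from top), which is row 1 counting from the bottom (bottom = 1).
42 + 1 = 43, which is odd, so the puzzle is solvable.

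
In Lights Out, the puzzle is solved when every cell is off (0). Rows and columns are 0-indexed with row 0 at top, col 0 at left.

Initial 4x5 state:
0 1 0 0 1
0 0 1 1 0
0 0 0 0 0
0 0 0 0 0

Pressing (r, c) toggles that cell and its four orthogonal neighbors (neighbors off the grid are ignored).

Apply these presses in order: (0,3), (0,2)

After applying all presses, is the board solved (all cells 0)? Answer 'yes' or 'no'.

After press 1 at (0,3):
0 1 1 1 0
0 0 1 0 0
0 0 0 0 0
0 0 0 0 0

After press 2 at (0,2):
0 0 0 0 0
0 0 0 0 0
0 0 0 0 0
0 0 0 0 0

Lights still on: 0

Answer: yes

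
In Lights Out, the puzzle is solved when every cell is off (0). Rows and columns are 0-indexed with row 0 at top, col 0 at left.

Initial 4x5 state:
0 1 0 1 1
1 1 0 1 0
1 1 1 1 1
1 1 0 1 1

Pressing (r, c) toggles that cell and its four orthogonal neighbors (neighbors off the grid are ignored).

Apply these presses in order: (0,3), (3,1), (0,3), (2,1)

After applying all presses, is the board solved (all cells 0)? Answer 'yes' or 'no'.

After press 1 at (0,3):
0 1 1 0 0
1 1 0 0 0
1 1 1 1 1
1 1 0 1 1

After press 2 at (3,1):
0 1 1 0 0
1 1 0 0 0
1 0 1 1 1
0 0 1 1 1

After press 3 at (0,3):
0 1 0 1 1
1 1 0 1 0
1 0 1 1 1
0 0 1 1 1

After press 4 at (2,1):
0 1 0 1 1
1 0 0 1 0
0 1 0 1 1
0 1 1 1 1

Lights still on: 12

Answer: no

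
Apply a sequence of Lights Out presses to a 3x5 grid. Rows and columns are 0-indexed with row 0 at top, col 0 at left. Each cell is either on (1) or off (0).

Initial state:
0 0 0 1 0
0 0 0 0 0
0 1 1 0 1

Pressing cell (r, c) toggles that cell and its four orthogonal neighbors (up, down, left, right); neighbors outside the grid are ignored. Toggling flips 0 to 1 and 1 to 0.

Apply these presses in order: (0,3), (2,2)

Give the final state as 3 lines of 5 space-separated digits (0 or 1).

Answer: 0 0 1 0 1
0 0 1 1 0
0 0 0 1 1

Derivation:
After press 1 at (0,3):
0 0 1 0 1
0 0 0 1 0
0 1 1 0 1

After press 2 at (2,2):
0 0 1 0 1
0 0 1 1 0
0 0 0 1 1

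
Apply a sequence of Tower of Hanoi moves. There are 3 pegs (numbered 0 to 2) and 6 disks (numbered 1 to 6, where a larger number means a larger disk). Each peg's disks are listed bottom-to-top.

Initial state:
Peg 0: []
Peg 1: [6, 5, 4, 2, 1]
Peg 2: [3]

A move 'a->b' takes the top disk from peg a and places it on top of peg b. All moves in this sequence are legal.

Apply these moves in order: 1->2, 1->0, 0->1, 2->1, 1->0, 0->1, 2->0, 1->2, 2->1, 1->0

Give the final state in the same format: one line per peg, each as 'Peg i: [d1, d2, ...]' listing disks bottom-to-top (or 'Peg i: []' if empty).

After move 1 (1->2):
Peg 0: []
Peg 1: [6, 5, 4, 2]
Peg 2: [3, 1]

After move 2 (1->0):
Peg 0: [2]
Peg 1: [6, 5, 4]
Peg 2: [3, 1]

After move 3 (0->1):
Peg 0: []
Peg 1: [6, 5, 4, 2]
Peg 2: [3, 1]

After move 4 (2->1):
Peg 0: []
Peg 1: [6, 5, 4, 2, 1]
Peg 2: [3]

After move 5 (1->0):
Peg 0: [1]
Peg 1: [6, 5, 4, 2]
Peg 2: [3]

After move 6 (0->1):
Peg 0: []
Peg 1: [6, 5, 4, 2, 1]
Peg 2: [3]

After move 7 (2->0):
Peg 0: [3]
Peg 1: [6, 5, 4, 2, 1]
Peg 2: []

After move 8 (1->2):
Peg 0: [3]
Peg 1: [6, 5, 4, 2]
Peg 2: [1]

After move 9 (2->1):
Peg 0: [3]
Peg 1: [6, 5, 4, 2, 1]
Peg 2: []

After move 10 (1->0):
Peg 0: [3, 1]
Peg 1: [6, 5, 4, 2]
Peg 2: []

Answer: Peg 0: [3, 1]
Peg 1: [6, 5, 4, 2]
Peg 2: []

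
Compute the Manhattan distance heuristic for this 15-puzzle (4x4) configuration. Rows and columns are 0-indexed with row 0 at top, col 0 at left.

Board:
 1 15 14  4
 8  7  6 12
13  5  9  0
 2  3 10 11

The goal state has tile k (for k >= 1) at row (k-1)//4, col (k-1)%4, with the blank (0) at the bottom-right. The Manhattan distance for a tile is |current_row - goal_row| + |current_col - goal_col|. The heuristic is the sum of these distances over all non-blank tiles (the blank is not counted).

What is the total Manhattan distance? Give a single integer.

Tile 1: at (0,0), goal (0,0), distance |0-0|+|0-0| = 0
Tile 15: at (0,1), goal (3,2), distance |0-3|+|1-2| = 4
Tile 14: at (0,2), goal (3,1), distance |0-3|+|2-1| = 4
Tile 4: at (0,3), goal (0,3), distance |0-0|+|3-3| = 0
Tile 8: at (1,0), goal (1,3), distance |1-1|+|0-3| = 3
Tile 7: at (1,1), goal (1,2), distance |1-1|+|1-2| = 1
Tile 6: at (1,2), goal (1,1), distance |1-1|+|2-1| = 1
Tile 12: at (1,3), goal (2,3), distance |1-2|+|3-3| = 1
Tile 13: at (2,0), goal (3,0), distance |2-3|+|0-0| = 1
Tile 5: at (2,1), goal (1,0), distance |2-1|+|1-0| = 2
Tile 9: at (2,2), goal (2,0), distance |2-2|+|2-0| = 2
Tile 2: at (3,0), goal (0,1), distance |3-0|+|0-1| = 4
Tile 3: at (3,1), goal (0,2), distance |3-0|+|1-2| = 4
Tile 10: at (3,2), goal (2,1), distance |3-2|+|2-1| = 2
Tile 11: at (3,3), goal (2,2), distance |3-2|+|3-2| = 2
Sum: 0 + 4 + 4 + 0 + 3 + 1 + 1 + 1 + 1 + 2 + 2 + 4 + 4 + 2 + 2 = 31

Answer: 31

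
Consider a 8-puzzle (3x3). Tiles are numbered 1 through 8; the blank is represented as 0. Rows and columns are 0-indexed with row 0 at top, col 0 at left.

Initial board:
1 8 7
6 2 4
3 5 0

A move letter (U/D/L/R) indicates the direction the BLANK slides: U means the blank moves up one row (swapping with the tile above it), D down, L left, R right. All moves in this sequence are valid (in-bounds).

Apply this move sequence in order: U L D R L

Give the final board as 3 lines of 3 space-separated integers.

After move 1 (U):
1 8 7
6 2 0
3 5 4

After move 2 (L):
1 8 7
6 0 2
3 5 4

After move 3 (D):
1 8 7
6 5 2
3 0 4

After move 4 (R):
1 8 7
6 5 2
3 4 0

After move 5 (L):
1 8 7
6 5 2
3 0 4

Answer: 1 8 7
6 5 2
3 0 4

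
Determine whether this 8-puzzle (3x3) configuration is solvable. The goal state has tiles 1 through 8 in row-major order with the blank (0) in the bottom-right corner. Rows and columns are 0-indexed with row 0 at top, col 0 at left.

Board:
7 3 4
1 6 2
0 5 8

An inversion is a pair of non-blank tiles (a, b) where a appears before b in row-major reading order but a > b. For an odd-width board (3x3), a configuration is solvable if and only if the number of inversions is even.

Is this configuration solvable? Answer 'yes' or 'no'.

Inversions (pairs i<j in row-major order where tile[i] > tile[j] > 0): 12
12 is even, so the puzzle is solvable.

Answer: yes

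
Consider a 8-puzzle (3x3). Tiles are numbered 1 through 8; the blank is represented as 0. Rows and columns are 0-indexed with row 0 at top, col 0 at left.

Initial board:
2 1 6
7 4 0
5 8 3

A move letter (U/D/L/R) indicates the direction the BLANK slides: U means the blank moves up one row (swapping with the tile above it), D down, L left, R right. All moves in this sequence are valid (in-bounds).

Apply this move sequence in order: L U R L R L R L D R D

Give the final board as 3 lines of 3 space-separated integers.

After move 1 (L):
2 1 6
7 0 4
5 8 3

After move 2 (U):
2 0 6
7 1 4
5 8 3

After move 3 (R):
2 6 0
7 1 4
5 8 3

After move 4 (L):
2 0 6
7 1 4
5 8 3

After move 5 (R):
2 6 0
7 1 4
5 8 3

After move 6 (L):
2 0 6
7 1 4
5 8 3

After move 7 (R):
2 6 0
7 1 4
5 8 3

After move 8 (L):
2 0 6
7 1 4
5 8 3

After move 9 (D):
2 1 6
7 0 4
5 8 3

After move 10 (R):
2 1 6
7 4 0
5 8 3

After move 11 (D):
2 1 6
7 4 3
5 8 0

Answer: 2 1 6
7 4 3
5 8 0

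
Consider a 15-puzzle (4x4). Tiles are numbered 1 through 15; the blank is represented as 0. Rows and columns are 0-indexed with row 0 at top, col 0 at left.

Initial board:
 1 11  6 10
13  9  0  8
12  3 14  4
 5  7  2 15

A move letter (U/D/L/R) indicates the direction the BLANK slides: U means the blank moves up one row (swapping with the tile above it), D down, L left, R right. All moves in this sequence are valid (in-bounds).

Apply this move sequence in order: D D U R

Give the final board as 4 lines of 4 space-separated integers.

After move 1 (D):
 1 11  6 10
13  9 14  8
12  3  0  4
 5  7  2 15

After move 2 (D):
 1 11  6 10
13  9 14  8
12  3  2  4
 5  7  0 15

After move 3 (U):
 1 11  6 10
13  9 14  8
12  3  0  4
 5  7  2 15

After move 4 (R):
 1 11  6 10
13  9 14  8
12  3  4  0
 5  7  2 15

Answer:  1 11  6 10
13  9 14  8
12  3  4  0
 5  7  2 15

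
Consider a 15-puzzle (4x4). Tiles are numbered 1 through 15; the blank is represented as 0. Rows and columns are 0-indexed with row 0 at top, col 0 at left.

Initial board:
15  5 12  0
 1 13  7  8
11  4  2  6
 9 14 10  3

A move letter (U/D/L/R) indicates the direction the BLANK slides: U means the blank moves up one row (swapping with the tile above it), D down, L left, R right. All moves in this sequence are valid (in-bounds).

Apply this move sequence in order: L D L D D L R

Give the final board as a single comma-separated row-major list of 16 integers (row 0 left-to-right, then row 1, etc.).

After move 1 (L):
15  5  0 12
 1 13  7  8
11  4  2  6
 9 14 10  3

After move 2 (D):
15  5  7 12
 1 13  0  8
11  4  2  6
 9 14 10  3

After move 3 (L):
15  5  7 12
 1  0 13  8
11  4  2  6
 9 14 10  3

After move 4 (D):
15  5  7 12
 1  4 13  8
11  0  2  6
 9 14 10  3

After move 5 (D):
15  5  7 12
 1  4 13  8
11 14  2  6
 9  0 10  3

After move 6 (L):
15  5  7 12
 1  4 13  8
11 14  2  6
 0  9 10  3

After move 7 (R):
15  5  7 12
 1  4 13  8
11 14  2  6
 9  0 10  3

Answer: 15, 5, 7, 12, 1, 4, 13, 8, 11, 14, 2, 6, 9, 0, 10, 3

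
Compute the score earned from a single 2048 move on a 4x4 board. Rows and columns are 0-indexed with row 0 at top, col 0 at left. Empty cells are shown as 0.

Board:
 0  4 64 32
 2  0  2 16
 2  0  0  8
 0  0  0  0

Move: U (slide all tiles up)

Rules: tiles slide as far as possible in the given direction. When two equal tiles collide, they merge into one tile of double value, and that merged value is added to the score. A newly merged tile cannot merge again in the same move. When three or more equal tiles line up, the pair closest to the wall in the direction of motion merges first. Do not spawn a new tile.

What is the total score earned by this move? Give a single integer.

Slide up:
col 0: [0, 2, 2, 0] -> [4, 0, 0, 0]  score +4 (running 4)
col 1: [4, 0, 0, 0] -> [4, 0, 0, 0]  score +0 (running 4)
col 2: [64, 2, 0, 0] -> [64, 2, 0, 0]  score +0 (running 4)
col 3: [32, 16, 8, 0] -> [32, 16, 8, 0]  score +0 (running 4)
Board after move:
 4  4 64 32
 0  0  2 16
 0  0  0  8
 0  0  0  0

Answer: 4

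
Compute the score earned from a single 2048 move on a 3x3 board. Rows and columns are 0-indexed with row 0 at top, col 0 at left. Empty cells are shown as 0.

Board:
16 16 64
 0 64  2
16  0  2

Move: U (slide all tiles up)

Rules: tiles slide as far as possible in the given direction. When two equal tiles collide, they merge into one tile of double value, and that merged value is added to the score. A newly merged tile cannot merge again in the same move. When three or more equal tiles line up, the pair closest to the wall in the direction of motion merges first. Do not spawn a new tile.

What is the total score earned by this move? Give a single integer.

Slide up:
col 0: [16, 0, 16] -> [32, 0, 0]  score +32 (running 32)
col 1: [16, 64, 0] -> [16, 64, 0]  score +0 (running 32)
col 2: [64, 2, 2] -> [64, 4, 0]  score +4 (running 36)
Board after move:
32 16 64
 0 64  4
 0  0  0

Answer: 36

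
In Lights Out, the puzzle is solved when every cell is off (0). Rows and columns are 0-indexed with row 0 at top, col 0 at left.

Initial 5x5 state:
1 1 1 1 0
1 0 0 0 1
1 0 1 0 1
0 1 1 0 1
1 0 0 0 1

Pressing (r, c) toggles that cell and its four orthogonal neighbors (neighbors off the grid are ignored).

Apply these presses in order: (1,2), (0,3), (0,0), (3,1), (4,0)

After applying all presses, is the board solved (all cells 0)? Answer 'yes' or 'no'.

After press 1 at (1,2):
1 1 0 1 0
1 1 1 1 1
1 0 0 0 1
0 1 1 0 1
1 0 0 0 1

After press 2 at (0,3):
1 1 1 0 1
1 1 1 0 1
1 0 0 0 1
0 1 1 0 1
1 0 0 0 1

After press 3 at (0,0):
0 0 1 0 1
0 1 1 0 1
1 0 0 0 1
0 1 1 0 1
1 0 0 0 1

After press 4 at (3,1):
0 0 1 0 1
0 1 1 0 1
1 1 0 0 1
1 0 0 0 1
1 1 0 0 1

After press 5 at (4,0):
0 0 1 0 1
0 1 1 0 1
1 1 0 0 1
0 0 0 0 1
0 0 0 0 1

Lights still on: 10

Answer: no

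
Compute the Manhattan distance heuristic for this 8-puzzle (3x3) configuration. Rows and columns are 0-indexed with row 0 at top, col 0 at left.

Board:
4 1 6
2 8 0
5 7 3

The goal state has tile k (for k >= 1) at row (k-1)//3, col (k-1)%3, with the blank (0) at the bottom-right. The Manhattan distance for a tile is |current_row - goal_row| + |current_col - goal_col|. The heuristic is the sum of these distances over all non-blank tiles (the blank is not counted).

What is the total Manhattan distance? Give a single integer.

Tile 4: at (0,0), goal (1,0), distance |0-1|+|0-0| = 1
Tile 1: at (0,1), goal (0,0), distance |0-0|+|1-0| = 1
Tile 6: at (0,2), goal (1,2), distance |0-1|+|2-2| = 1
Tile 2: at (1,0), goal (0,1), distance |1-0|+|0-1| = 2
Tile 8: at (1,1), goal (2,1), distance |1-2|+|1-1| = 1
Tile 5: at (2,0), goal (1,1), distance |2-1|+|0-1| = 2
Tile 7: at (2,1), goal (2,0), distance |2-2|+|1-0| = 1
Tile 3: at (2,2), goal (0,2), distance |2-0|+|2-2| = 2
Sum: 1 + 1 + 1 + 2 + 1 + 2 + 1 + 2 = 11

Answer: 11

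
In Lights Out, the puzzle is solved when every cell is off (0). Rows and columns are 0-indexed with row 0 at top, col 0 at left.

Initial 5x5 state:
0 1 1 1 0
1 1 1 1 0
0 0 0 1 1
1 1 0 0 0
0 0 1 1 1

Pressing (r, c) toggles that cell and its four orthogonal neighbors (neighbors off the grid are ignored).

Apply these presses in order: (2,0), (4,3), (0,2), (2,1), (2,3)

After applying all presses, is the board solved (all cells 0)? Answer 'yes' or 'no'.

After press 1 at (2,0):
0 1 1 1 0
0 1 1 1 0
1 1 0 1 1
0 1 0 0 0
0 0 1 1 1

After press 2 at (4,3):
0 1 1 1 0
0 1 1 1 0
1 1 0 1 1
0 1 0 1 0
0 0 0 0 0

After press 3 at (0,2):
0 0 0 0 0
0 1 0 1 0
1 1 0 1 1
0 1 0 1 0
0 0 0 0 0

After press 4 at (2,1):
0 0 0 0 0
0 0 0 1 0
0 0 1 1 1
0 0 0 1 0
0 0 0 0 0

After press 5 at (2,3):
0 0 0 0 0
0 0 0 0 0
0 0 0 0 0
0 0 0 0 0
0 0 0 0 0

Lights still on: 0

Answer: yes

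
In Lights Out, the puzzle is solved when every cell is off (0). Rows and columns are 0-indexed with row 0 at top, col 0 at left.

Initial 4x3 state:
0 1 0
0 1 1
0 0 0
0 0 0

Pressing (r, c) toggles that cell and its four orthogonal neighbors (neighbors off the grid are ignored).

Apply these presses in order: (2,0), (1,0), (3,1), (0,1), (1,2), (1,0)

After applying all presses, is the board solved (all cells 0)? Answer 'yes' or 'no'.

Answer: no

Derivation:
After press 1 at (2,0):
0 1 0
1 1 1
1 1 0
1 0 0

After press 2 at (1,0):
1 1 0
0 0 1
0 1 0
1 0 0

After press 3 at (3,1):
1 1 0
0 0 1
0 0 0
0 1 1

After press 4 at (0,1):
0 0 1
0 1 1
0 0 0
0 1 1

After press 5 at (1,2):
0 0 0
0 0 0
0 0 1
0 1 1

After press 6 at (1,0):
1 0 0
1 1 0
1 0 1
0 1 1

Lights still on: 7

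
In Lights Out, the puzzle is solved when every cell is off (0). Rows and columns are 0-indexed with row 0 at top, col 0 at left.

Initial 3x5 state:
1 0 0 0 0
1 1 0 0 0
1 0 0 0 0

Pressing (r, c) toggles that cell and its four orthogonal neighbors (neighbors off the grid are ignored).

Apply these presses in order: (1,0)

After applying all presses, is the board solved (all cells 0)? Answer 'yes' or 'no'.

After press 1 at (1,0):
0 0 0 0 0
0 0 0 0 0
0 0 0 0 0

Lights still on: 0

Answer: yes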